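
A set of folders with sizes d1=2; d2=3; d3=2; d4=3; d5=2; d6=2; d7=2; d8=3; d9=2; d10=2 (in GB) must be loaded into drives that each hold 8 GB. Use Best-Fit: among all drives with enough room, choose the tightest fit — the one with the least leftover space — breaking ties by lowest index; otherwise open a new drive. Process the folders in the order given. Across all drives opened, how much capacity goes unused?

Put d1 (2 GB) in drive 1; 6 GB remain.
Put d2 (3 GB) in drive 1; 3 GB remain.
Put d3 (2 GB) in drive 1; 1 GB remain.
Put d4 (3 GB) in drive 2; 5 GB remain.
Put d5 (2 GB) in drive 2; 3 GB remain.
Put d6 (2 GB) in drive 2; 1 GB remain.
Put d7 (2 GB) in drive 3; 6 GB remain.
Put d8 (3 GB) in drive 3; 3 GB remain.
Put d9 (2 GB) in drive 3; 1 GB remain.
Put d10 (2 GB) in drive 4; 6 GB remain.
4 drives × 8 GB = 32 GB; used 23 GB; unused 9 GB.

9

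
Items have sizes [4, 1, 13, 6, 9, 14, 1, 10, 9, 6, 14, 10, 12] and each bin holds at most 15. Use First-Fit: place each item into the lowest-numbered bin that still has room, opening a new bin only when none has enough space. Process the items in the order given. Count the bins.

9 bins

Put 4 in bin 1; 11 remain.
Put 1 in bin 1; 10 remain.
Put 13 in bin 2; 2 remain.
Put 6 in bin 1; 4 remain.
Put 9 in bin 3; 6 remain.
Put 14 in bin 4; 1 remain.
Put 1 in bin 1; 3 remain.
Put 10 in bin 5; 5 remain.
Put 9 in bin 6; 6 remain.
Put 6 in bin 3; 0 remain.
Put 14 in bin 7; 1 remain.
Put 10 in bin 8; 5 remain.
Put 12 in bin 9; 3 remain.
Final bins: [4,1,6,1] [13] [9,6] [14] [10] [9] [14] [10] [12].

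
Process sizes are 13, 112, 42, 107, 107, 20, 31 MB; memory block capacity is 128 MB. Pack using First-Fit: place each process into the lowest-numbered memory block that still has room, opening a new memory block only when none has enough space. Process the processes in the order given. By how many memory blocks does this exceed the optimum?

First-Fit: [13,112] [42,20,31] [107] [107] → 4 memory blocks.
Total size 432 MB; any packing needs at least ⌈432/128⌉ = 4 memory blocks.
So 4 is already optimal.

0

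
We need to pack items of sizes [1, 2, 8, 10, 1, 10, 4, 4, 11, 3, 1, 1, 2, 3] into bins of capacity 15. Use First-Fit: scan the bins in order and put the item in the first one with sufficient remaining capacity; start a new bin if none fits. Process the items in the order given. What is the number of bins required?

bin 1: place 1, 14 left
bin 1: place 2, 12 left
bin 1: place 8, 4 left
bin 2: place 10, 5 left
bin 1: place 1, 3 left
bin 3: place 10, 5 left
bin 2: place 4, 1 left
bin 3: place 4, 1 left
bin 4: place 11, 4 left
bin 1: place 3, 0 left
bin 2: place 1, 0 left
bin 3: place 1, 0 left
bin 4: place 2, 2 left
bin 5: place 3, 12 left

5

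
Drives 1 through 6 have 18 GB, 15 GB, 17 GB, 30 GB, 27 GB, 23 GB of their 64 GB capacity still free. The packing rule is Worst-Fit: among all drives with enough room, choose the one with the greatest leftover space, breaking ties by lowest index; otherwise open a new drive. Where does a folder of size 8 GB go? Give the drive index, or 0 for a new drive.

Drives with room: drive 1 (18 GB), drive 2 (15 GB), drive 3 (17 GB), drive 4 (30 GB), drive 5 (27 GB), drive 6 (23 GB).
Most room is drive 4 with 30 GB free.

4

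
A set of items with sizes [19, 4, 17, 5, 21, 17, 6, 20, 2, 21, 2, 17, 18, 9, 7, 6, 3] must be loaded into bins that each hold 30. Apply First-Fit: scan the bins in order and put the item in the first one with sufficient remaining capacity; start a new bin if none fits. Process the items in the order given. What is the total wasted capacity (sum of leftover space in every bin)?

19 → bin 1 (remaining 11)
4 → bin 1 (remaining 7)
17 → bin 2 (remaining 13)
5 → bin 1 (remaining 2)
21 → bin 3 (remaining 9)
17 → bin 4 (remaining 13)
6 → bin 2 (remaining 7)
20 → bin 5 (remaining 10)
2 → bin 1 (remaining 0)
21 → bin 6 (remaining 9)
2 → bin 2 (remaining 5)
17 → bin 7 (remaining 13)
18 → bin 8 (remaining 12)
9 → bin 3 (remaining 0)
7 → bin 4 (remaining 6)
6 → bin 4 (remaining 0)
3 → bin 2 (remaining 2)
8 bins × 30 = 240; used 194; unused 46.

46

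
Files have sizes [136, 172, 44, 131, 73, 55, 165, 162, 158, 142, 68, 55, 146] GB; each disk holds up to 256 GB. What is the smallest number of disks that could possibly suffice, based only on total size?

Total size = 136 + 172 + 44 + 131 + 73 + 55 + 165 + 162 + 158 + 142 + 68 + 55 + 146 = 1507 GB.
⌈1507 / 256⌉ = 6.

6 disks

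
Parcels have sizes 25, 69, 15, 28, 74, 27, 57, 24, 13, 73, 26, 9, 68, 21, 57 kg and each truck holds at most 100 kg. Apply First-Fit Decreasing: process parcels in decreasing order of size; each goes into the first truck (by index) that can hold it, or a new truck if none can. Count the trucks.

Sorted descending: 74, 73, 69, 68, 57, 57, 28, 27, 26, 25, 24, 21, 15, 13, 9.
74 kg → truck 1 (remaining 26 kg)
73 kg → truck 2 (remaining 27 kg)
69 kg → truck 3 (remaining 31 kg)
68 kg → truck 4 (remaining 32 kg)
57 kg → truck 5 (remaining 43 kg)
57 kg → truck 6 (remaining 43 kg)
28 kg → truck 3 (remaining 3 kg)
27 kg → truck 2 (remaining 0 kg)
26 kg → truck 1 (remaining 0 kg)
25 kg → truck 4 (remaining 7 kg)
24 kg → truck 5 (remaining 19 kg)
21 kg → truck 6 (remaining 22 kg)
15 kg → truck 5 (remaining 4 kg)
13 kg → truck 6 (remaining 9 kg)
9 kg → truck 6 (remaining 0 kg)

6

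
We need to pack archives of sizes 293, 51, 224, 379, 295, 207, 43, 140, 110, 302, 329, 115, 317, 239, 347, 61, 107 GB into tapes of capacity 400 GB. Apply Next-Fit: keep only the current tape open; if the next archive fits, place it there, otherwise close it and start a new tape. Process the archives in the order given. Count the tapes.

tape 1: place 293 GB, 107 GB left
tape 1: place 51 GB, 56 GB left
tape 2: place 224 GB, 176 GB left
tape 3: place 379 GB, 21 GB left
tape 4: place 295 GB, 105 GB left
tape 5: place 207 GB, 193 GB left
tape 5: place 43 GB, 150 GB left
tape 5: place 140 GB, 10 GB left
tape 6: place 110 GB, 290 GB left
tape 7: place 302 GB, 98 GB left
tape 8: place 329 GB, 71 GB left
tape 9: place 115 GB, 285 GB left
tape 10: place 317 GB, 83 GB left
tape 11: place 239 GB, 161 GB left
tape 12: place 347 GB, 53 GB left
tape 13: place 61 GB, 339 GB left
tape 13: place 107 GB, 232 GB left
Final tapes: [293,51] [224] [379] [295] [207,43,140] [110] [302] [329] [115] [317] [239] [347] [61,107].

13 tapes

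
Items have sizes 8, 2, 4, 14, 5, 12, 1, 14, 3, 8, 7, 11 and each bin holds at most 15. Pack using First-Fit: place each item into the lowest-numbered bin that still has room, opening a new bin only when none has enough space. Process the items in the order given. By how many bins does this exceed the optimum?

First-Fit: [8,2,4,1] [14] [5,3,7] [12] [14] [8] [11] → 7 bins.
Total size 89; any packing needs at least ⌈89/15⌉ = 6 bins.
An optimal packing achieves that bound: [14,1] [14] [12,3] [11,4] [8,7] [8,5,2] → 6 bins.
Excess: 7 − 6 = 1.

1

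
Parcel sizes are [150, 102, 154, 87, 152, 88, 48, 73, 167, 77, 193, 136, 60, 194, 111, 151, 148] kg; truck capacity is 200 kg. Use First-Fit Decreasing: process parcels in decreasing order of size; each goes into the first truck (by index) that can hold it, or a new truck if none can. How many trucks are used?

Sorted descending: 194, 193, 167, 154, 152, 151, 150, 148, 136, 111, 102, 88, 87, 77, 73, 60, 48.
truck 1: place 194 kg, 6 kg left
truck 2: place 193 kg, 7 kg left
truck 3: place 167 kg, 33 kg left
truck 4: place 154 kg, 46 kg left
truck 5: place 152 kg, 48 kg left
truck 6: place 151 kg, 49 kg left
truck 7: place 150 kg, 50 kg left
truck 8: place 148 kg, 52 kg left
truck 9: place 136 kg, 64 kg left
truck 10: place 111 kg, 89 kg left
truck 11: place 102 kg, 98 kg left
truck 10: place 88 kg, 1 kg left
truck 11: place 87 kg, 11 kg left
truck 12: place 77 kg, 123 kg left
truck 12: place 73 kg, 50 kg left
truck 9: place 60 kg, 4 kg left
truck 5: place 48 kg, 0 kg left

12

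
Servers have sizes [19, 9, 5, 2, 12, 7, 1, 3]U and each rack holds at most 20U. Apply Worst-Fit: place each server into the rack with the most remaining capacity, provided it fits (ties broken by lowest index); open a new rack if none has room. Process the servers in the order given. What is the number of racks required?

rack 1: place 19U, 1U left
rack 2: place 9U, 11U left
rack 2: place 5U, 6U left
rack 2: place 2U, 4U left
rack 3: place 12U, 8U left
rack 3: place 7U, 1U left
rack 2: place 1U, 3U left
rack 2: place 3U, 0U left

3 racks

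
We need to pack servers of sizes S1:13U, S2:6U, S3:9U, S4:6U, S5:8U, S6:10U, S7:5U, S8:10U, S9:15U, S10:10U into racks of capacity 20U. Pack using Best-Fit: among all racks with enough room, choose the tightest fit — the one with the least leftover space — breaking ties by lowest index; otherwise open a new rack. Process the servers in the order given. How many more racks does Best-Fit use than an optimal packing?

Best-Fit: [13,6] [9,6,5] [8,10] [10,10] [15] → 5 racks.
Total size 92U; any packing needs at least ⌈92/20⌉ = 5 racks.
So 5 is already optimal.

0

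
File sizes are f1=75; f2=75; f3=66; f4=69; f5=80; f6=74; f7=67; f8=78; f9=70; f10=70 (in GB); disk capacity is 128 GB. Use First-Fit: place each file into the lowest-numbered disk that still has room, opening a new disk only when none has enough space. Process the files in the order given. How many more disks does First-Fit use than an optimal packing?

0

First-Fit: [75] [75] [66] [69] [80] [74] [67] [78] [70] [70] → 10 disks.
10 files exceed 64 GB (half the capacity), and no two of those can share a disk, so at least 10 disks are needed.
So 10 is already optimal.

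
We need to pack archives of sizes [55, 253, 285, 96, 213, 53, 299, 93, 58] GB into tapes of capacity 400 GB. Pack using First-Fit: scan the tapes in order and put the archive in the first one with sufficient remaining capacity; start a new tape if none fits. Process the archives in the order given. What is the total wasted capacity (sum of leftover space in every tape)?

195

tape 1: place 55 GB, 345 GB left
tape 1: place 253 GB, 92 GB left
tape 2: place 285 GB, 115 GB left
tape 2: place 96 GB, 19 GB left
tape 3: place 213 GB, 187 GB left
tape 1: place 53 GB, 39 GB left
tape 4: place 299 GB, 101 GB left
tape 3: place 93 GB, 94 GB left
tape 3: place 58 GB, 36 GB left
4 tapes × 400 GB = 1600 GB; used 1405 GB; unused 195 GB.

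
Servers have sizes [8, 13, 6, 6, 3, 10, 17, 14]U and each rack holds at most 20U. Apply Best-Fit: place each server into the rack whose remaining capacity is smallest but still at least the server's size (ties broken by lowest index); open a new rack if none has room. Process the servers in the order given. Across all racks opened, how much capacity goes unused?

8U → rack 1 (remaining 12U)
13U → rack 2 (remaining 7U)
6U → rack 2 (remaining 1U)
6U → rack 1 (remaining 6U)
3U → rack 1 (remaining 3U)
10U → rack 3 (remaining 10U)
17U → rack 4 (remaining 3U)
14U → rack 5 (remaining 6U)
5 racks × 20U = 100U; used 77U; unused 23U.

23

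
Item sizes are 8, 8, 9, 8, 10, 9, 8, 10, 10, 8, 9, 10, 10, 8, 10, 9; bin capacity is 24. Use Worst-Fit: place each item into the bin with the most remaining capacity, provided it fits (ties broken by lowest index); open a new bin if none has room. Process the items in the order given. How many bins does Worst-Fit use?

Put 8 in bin 1; 16 remain.
Put 8 in bin 1; 8 remain.
Put 9 in bin 2; 15 remain.
Put 8 in bin 2; 7 remain.
Put 10 in bin 3; 14 remain.
Put 9 in bin 3; 5 remain.
Put 8 in bin 1; 0 remain.
Put 10 in bin 4; 14 remain.
Put 10 in bin 4; 4 remain.
Put 8 in bin 5; 16 remain.
Put 9 in bin 5; 7 remain.
Put 10 in bin 6; 14 remain.
Put 10 in bin 6; 4 remain.
Put 8 in bin 7; 16 remain.
Put 10 in bin 7; 6 remain.
Put 9 in bin 8; 15 remain.
Final bins: [8,8,8] [9,8] [10,9] [10,10] [8,9] [10,10] [8,10] [9].

8 bins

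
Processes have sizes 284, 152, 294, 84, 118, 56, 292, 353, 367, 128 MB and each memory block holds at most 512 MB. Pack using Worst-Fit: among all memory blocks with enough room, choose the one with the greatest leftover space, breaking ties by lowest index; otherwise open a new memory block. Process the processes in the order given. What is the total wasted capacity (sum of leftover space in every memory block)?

432

memory block 1: place 284 MB, 228 MB left
memory block 1: place 152 MB, 76 MB left
memory block 2: place 294 MB, 218 MB left
memory block 2: place 84 MB, 134 MB left
memory block 2: place 118 MB, 16 MB left
memory block 1: place 56 MB, 20 MB left
memory block 3: place 292 MB, 220 MB left
memory block 4: place 353 MB, 159 MB left
memory block 5: place 367 MB, 145 MB left
memory block 3: place 128 MB, 92 MB left
5 memory blocks × 512 MB = 2560 MB; used 2128 MB; unused 432 MB.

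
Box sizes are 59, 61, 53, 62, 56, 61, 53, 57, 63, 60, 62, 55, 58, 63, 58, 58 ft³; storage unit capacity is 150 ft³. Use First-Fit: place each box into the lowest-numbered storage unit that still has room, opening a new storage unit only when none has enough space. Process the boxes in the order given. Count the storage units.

storage unit 1: place 59 ft³, 91 ft³ left
storage unit 1: place 61 ft³, 30 ft³ left
storage unit 2: place 53 ft³, 97 ft³ left
storage unit 2: place 62 ft³, 35 ft³ left
storage unit 3: place 56 ft³, 94 ft³ left
storage unit 3: place 61 ft³, 33 ft³ left
storage unit 4: place 53 ft³, 97 ft³ left
storage unit 4: place 57 ft³, 40 ft³ left
storage unit 5: place 63 ft³, 87 ft³ left
storage unit 5: place 60 ft³, 27 ft³ left
storage unit 6: place 62 ft³, 88 ft³ left
storage unit 6: place 55 ft³, 33 ft³ left
storage unit 7: place 58 ft³, 92 ft³ left
storage unit 7: place 63 ft³, 29 ft³ left
storage unit 8: place 58 ft³, 92 ft³ left
storage unit 8: place 58 ft³, 34 ft³ left
Final storage units: [59,61] [53,62] [56,61] [53,57] [63,60] [62,55] [58,63] [58,58].

8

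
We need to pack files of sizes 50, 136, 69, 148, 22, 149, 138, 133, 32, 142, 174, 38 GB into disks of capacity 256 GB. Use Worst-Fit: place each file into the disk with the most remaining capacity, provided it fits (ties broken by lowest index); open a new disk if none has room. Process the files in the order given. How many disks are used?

7 disks

disk 1: place 50 GB, 206 GB left
disk 1: place 136 GB, 70 GB left
disk 1: place 69 GB, 1 GB left
disk 2: place 148 GB, 108 GB left
disk 2: place 22 GB, 86 GB left
disk 3: place 149 GB, 107 GB left
disk 4: place 138 GB, 118 GB left
disk 5: place 133 GB, 123 GB left
disk 5: place 32 GB, 91 GB left
disk 6: place 142 GB, 114 GB left
disk 7: place 174 GB, 82 GB left
disk 4: place 38 GB, 80 GB left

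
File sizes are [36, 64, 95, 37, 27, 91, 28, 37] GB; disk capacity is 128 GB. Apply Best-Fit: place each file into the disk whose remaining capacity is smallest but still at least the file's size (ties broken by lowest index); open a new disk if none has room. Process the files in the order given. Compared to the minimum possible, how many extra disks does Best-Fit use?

Best-Fit: [36,64,27] [95,28] [37,91] [37] → 4 disks.
Total size 415 GB; any packing needs at least ⌈415/128⌉ = 4 disks.
So 4 is already optimal.

0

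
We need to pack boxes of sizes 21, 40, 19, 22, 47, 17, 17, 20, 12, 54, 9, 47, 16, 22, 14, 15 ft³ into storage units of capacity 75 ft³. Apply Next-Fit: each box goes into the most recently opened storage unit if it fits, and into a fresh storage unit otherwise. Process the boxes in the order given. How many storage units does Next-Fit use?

7

21 ft³ → storage unit 1 (remaining 54 ft³)
40 ft³ → storage unit 1 (remaining 14 ft³)
19 ft³ → storage unit 2 (remaining 56 ft³)
22 ft³ → storage unit 2 (remaining 34 ft³)
47 ft³ → storage unit 3 (remaining 28 ft³)
17 ft³ → storage unit 3 (remaining 11 ft³)
17 ft³ → storage unit 4 (remaining 58 ft³)
20 ft³ → storage unit 4 (remaining 38 ft³)
12 ft³ → storage unit 4 (remaining 26 ft³)
54 ft³ → storage unit 5 (remaining 21 ft³)
9 ft³ → storage unit 5 (remaining 12 ft³)
47 ft³ → storage unit 6 (remaining 28 ft³)
16 ft³ → storage unit 6 (remaining 12 ft³)
22 ft³ → storage unit 7 (remaining 53 ft³)
14 ft³ → storage unit 7 (remaining 39 ft³)
15 ft³ → storage unit 7 (remaining 24 ft³)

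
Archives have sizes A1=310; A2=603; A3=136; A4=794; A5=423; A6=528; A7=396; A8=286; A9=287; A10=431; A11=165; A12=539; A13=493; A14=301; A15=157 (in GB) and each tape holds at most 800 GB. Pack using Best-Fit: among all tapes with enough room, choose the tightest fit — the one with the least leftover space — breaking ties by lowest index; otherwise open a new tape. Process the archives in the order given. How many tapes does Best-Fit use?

tape 1: place A1 (310 GB), 490 GB left
tape 2: place A2 (603 GB), 197 GB left
tape 2: place A3 (136 GB), 61 GB left
tape 3: place A4 (794 GB), 6 GB left
tape 1: place A5 (423 GB), 67 GB left
tape 4: place A6 (528 GB), 272 GB left
tape 5: place A7 (396 GB), 404 GB left
tape 5: place A8 (286 GB), 118 GB left
tape 6: place A9 (287 GB), 513 GB left
tape 6: place A10 (431 GB), 82 GB left
tape 4: place A11 (165 GB), 107 GB left
tape 7: place A12 (539 GB), 261 GB left
tape 8: place A13 (493 GB), 307 GB left
tape 8: place A14 (301 GB), 6 GB left
tape 7: place A15 (157 GB), 104 GB left

8 tapes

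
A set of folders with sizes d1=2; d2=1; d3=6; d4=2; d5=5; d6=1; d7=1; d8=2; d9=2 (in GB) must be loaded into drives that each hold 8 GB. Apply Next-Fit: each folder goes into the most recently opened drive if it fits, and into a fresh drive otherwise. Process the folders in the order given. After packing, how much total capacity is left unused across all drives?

10

Put d1 (2 GB) in drive 1; 6 GB remain.
Put d2 (1 GB) in drive 1; 5 GB remain.
Put d3 (6 GB) in drive 2; 2 GB remain.
Put d4 (2 GB) in drive 2; 0 GB remain.
Put d5 (5 GB) in drive 3; 3 GB remain.
Put d6 (1 GB) in drive 3; 2 GB remain.
Put d7 (1 GB) in drive 3; 1 GB remain.
Put d8 (2 GB) in drive 4; 6 GB remain.
Put d9 (2 GB) in drive 4; 4 GB remain.
4 drives × 8 GB = 32 GB; used 22 GB; unused 10 GB.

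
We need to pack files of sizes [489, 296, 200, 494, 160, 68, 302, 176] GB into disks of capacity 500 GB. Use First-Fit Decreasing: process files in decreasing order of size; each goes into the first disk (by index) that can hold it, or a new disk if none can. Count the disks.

Sorted descending: 494, 489, 302, 296, 200, 176, 160, 68.
494 GB → disk 1 (remaining 6 GB)
489 GB → disk 2 (remaining 11 GB)
302 GB → disk 3 (remaining 198 GB)
296 GB → disk 4 (remaining 204 GB)
200 GB → disk 4 (remaining 4 GB)
176 GB → disk 3 (remaining 22 GB)
160 GB → disk 5 (remaining 340 GB)
68 GB → disk 5 (remaining 272 GB)
Final disks: [494] [489] [302,176] [296,200] [160,68].

5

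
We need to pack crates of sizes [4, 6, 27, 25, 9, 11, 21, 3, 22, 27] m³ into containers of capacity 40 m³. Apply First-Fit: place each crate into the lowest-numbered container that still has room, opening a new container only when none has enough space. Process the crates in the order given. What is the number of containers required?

container 1: place 4 m³, 36 m³ left
container 1: place 6 m³, 30 m³ left
container 1: place 27 m³, 3 m³ left
container 2: place 25 m³, 15 m³ left
container 2: place 9 m³, 6 m³ left
container 3: place 11 m³, 29 m³ left
container 3: place 21 m³, 8 m³ left
container 1: place 3 m³, 0 m³ left
container 4: place 22 m³, 18 m³ left
container 5: place 27 m³, 13 m³ left

5 containers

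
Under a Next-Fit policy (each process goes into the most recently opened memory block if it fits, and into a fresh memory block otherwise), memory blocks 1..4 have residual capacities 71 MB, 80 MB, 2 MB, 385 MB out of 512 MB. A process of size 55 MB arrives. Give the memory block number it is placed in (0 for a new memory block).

Next-Fit only looks at memory block 4, which has 385 MB free.
55 MB fits there.

4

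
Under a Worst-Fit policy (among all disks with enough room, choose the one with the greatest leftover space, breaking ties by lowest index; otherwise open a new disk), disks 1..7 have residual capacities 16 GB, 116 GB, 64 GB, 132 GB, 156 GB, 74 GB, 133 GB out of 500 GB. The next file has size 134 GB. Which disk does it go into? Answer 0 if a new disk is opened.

Disks with room: disk 5 (156 GB).
Most room is disk 5 with 156 GB free.

5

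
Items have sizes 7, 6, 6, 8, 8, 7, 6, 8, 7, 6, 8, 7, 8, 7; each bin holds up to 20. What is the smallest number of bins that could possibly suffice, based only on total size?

5

Total size = 7 + 6 + 6 + 8 + 8 + 7 + 6 + 8 + 7 + 6 + 8 + 7 + 8 + 7 = 99.
⌈99 / 20⌉ = 5.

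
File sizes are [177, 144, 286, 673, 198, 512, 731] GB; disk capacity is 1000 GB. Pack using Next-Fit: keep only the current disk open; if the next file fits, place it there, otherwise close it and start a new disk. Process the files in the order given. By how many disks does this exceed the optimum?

1

Next-Fit: [177,144,286] [673,198] [512] [731] → 4 disks.
Total size 2721 GB; any packing needs at least ⌈2721/1000⌉ = 3 disks.
An optimal packing achieves that bound: [731,198] [673,286] [512,177,144] → 3 disks.
Excess: 4 − 3 = 1.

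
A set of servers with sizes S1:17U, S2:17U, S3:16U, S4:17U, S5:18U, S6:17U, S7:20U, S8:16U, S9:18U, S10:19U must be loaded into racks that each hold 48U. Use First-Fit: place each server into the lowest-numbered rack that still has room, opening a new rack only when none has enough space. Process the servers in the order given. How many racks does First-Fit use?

rack 1: place S1 (17U), 31U left
rack 1: place S2 (17U), 14U left
rack 2: place S3 (16U), 32U left
rack 2: place S4 (17U), 15U left
rack 3: place S5 (18U), 30U left
rack 3: place S6 (17U), 13U left
rack 4: place S7 (20U), 28U left
rack 4: place S8 (16U), 12U left
rack 5: place S9 (18U), 30U left
rack 5: place S10 (19U), 11U left
Final racks: [17,17] [16,17] [18,17] [20,16] [18,19].

5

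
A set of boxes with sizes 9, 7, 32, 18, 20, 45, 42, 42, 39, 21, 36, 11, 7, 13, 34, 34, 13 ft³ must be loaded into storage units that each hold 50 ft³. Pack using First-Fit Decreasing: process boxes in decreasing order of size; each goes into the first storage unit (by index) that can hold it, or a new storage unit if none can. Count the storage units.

Sorted descending: 45, 42, 42, 39, 36, 34, 34, 32, 21, 20, 18, 13, 13, 11, 9, 7, 7.
storage unit 1: place 45 ft³, 5 ft³ left
storage unit 2: place 42 ft³, 8 ft³ left
storage unit 3: place 42 ft³, 8 ft³ left
storage unit 4: place 39 ft³, 11 ft³ left
storage unit 5: place 36 ft³, 14 ft³ left
storage unit 6: place 34 ft³, 16 ft³ left
storage unit 7: place 34 ft³, 16 ft³ left
storage unit 8: place 32 ft³, 18 ft³ left
storage unit 9: place 21 ft³, 29 ft³ left
storage unit 9: place 20 ft³, 9 ft³ left
storage unit 8: place 18 ft³, 0 ft³ left
storage unit 5: place 13 ft³, 1 ft³ left
storage unit 6: place 13 ft³, 3 ft³ left
storage unit 4: place 11 ft³, 0 ft³ left
storage unit 7: place 9 ft³, 7 ft³ left
storage unit 2: place 7 ft³, 1 ft³ left
storage unit 3: place 7 ft³, 1 ft³ left
Final storage units: [45] [42,7] [42,7] [39,11] [36,13] [34,13] [34,9] [32,18] [21,20].

9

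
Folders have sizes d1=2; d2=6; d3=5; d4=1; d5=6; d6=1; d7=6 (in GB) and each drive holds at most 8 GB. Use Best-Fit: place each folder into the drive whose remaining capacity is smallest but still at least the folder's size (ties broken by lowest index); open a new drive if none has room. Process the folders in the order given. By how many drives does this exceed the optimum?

Best-Fit: [2,6] [5,1,1] [6] [6] → 4 drives.
Total size 27 GB; any packing needs at least ⌈27/8⌉ = 4 drives.
So 4 is already optimal.

0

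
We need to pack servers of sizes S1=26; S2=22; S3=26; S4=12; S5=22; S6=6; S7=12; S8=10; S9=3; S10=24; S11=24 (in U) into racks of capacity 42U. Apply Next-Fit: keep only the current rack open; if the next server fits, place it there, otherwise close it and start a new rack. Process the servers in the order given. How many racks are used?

S1 (26U) → rack 1 (remaining 16U)
S2 (22U) → rack 2 (remaining 20U)
S3 (26U) → rack 3 (remaining 16U)
S4 (12U) → rack 3 (remaining 4U)
S5 (22U) → rack 4 (remaining 20U)
S6 (6U) → rack 4 (remaining 14U)
S7 (12U) → rack 4 (remaining 2U)
S8 (10U) → rack 5 (remaining 32U)
S9 (3U) → rack 5 (remaining 29U)
S10 (24U) → rack 5 (remaining 5U)
S11 (24U) → rack 6 (remaining 18U)
Final racks: [26] [22] [26,12] [22,6,12] [10,3,24] [24].

6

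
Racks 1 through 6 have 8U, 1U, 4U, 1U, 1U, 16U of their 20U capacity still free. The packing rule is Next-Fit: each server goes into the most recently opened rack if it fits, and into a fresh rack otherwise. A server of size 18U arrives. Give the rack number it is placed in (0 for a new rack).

0

Next-Fit only looks at rack 6, which has 16U free.
18U does not fit, so a new rack is opened.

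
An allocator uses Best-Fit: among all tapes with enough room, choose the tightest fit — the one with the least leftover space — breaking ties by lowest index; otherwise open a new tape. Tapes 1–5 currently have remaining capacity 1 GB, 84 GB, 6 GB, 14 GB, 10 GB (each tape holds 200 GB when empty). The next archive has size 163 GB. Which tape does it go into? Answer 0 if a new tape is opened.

0

No tape has ≥ 163 GB free, so a new tape is opened.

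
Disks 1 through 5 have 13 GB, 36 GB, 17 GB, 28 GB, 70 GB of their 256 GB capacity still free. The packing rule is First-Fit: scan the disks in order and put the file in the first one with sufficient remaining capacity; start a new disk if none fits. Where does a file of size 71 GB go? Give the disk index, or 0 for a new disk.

0

No disk has ≥ 71 GB free, so a new disk is opened.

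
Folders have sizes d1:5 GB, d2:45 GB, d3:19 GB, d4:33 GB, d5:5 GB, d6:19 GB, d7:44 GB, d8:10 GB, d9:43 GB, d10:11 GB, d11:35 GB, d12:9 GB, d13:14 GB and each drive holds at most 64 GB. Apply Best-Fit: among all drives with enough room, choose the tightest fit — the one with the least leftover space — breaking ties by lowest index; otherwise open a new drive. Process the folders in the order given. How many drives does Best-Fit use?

Put d1 (5 GB) in drive 1; 59 GB remain.
Put d2 (45 GB) in drive 1; 14 GB remain.
Put d3 (19 GB) in drive 2; 45 GB remain.
Put d4 (33 GB) in drive 2; 12 GB remain.
Put d5 (5 GB) in drive 2; 7 GB remain.
Put d6 (19 GB) in drive 3; 45 GB remain.
Put d7 (44 GB) in drive 3; 1 GB remain.
Put d8 (10 GB) in drive 1; 4 GB remain.
Put d9 (43 GB) in drive 4; 21 GB remain.
Put d10 (11 GB) in drive 4; 10 GB remain.
Put d11 (35 GB) in drive 5; 29 GB remain.
Put d12 (9 GB) in drive 4; 1 GB remain.
Put d13 (14 GB) in drive 5; 15 GB remain.

5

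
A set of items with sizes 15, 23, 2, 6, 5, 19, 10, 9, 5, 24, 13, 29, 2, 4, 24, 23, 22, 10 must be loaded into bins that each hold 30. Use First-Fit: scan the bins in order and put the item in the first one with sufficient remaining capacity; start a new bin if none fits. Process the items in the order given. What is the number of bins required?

Put 15 in bin 1; 15 remain.
Put 23 in bin 2; 7 remain.
Put 2 in bin 1; 13 remain.
Put 6 in bin 1; 7 remain.
Put 5 in bin 1; 2 remain.
Put 19 in bin 3; 11 remain.
Put 10 in bin 3; 1 remain.
Put 9 in bin 4; 21 remain.
Put 5 in bin 2; 2 remain.
Put 24 in bin 5; 6 remain.
Put 13 in bin 4; 8 remain.
Put 29 in bin 6; 1 remain.
Put 2 in bin 1; 0 remain.
Put 4 in bin 4; 4 remain.
Put 24 in bin 7; 6 remain.
Put 23 in bin 8; 7 remain.
Put 22 in bin 9; 8 remain.
Put 10 in bin 10; 20 remain.

10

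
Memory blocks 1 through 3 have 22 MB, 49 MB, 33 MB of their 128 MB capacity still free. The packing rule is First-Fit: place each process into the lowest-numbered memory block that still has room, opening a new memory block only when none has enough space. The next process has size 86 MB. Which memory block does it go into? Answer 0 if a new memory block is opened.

No memory block has ≥ 86 MB free, so a new memory block is opened.

0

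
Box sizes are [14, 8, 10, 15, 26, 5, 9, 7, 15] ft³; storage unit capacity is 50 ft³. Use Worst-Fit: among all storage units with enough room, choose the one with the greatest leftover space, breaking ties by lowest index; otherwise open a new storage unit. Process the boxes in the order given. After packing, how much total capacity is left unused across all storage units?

Put 14 ft³ in storage unit 1; 36 ft³ remain.
Put 8 ft³ in storage unit 1; 28 ft³ remain.
Put 10 ft³ in storage unit 1; 18 ft³ remain.
Put 15 ft³ in storage unit 1; 3 ft³ remain.
Put 26 ft³ in storage unit 2; 24 ft³ remain.
Put 5 ft³ in storage unit 2; 19 ft³ remain.
Put 9 ft³ in storage unit 2; 10 ft³ remain.
Put 7 ft³ in storage unit 2; 3 ft³ remain.
Put 15 ft³ in storage unit 3; 35 ft³ remain.
3 storage units × 50 ft³ = 150 ft³; used 109 ft³; unused 41 ft³.

41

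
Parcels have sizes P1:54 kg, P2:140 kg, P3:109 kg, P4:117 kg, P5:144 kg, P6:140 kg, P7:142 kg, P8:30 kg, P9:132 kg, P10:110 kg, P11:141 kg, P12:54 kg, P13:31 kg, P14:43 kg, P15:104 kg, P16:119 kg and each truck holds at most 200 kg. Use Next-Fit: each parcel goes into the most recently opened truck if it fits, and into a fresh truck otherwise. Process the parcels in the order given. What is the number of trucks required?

Put P1 (54 kg) in truck 1; 146 kg remain.
Put P2 (140 kg) in truck 1; 6 kg remain.
Put P3 (109 kg) in truck 2; 91 kg remain.
Put P4 (117 kg) in truck 3; 83 kg remain.
Put P5 (144 kg) in truck 4; 56 kg remain.
Put P6 (140 kg) in truck 5; 60 kg remain.
Put P7 (142 kg) in truck 6; 58 kg remain.
Put P8 (30 kg) in truck 6; 28 kg remain.
Put P9 (132 kg) in truck 7; 68 kg remain.
Put P10 (110 kg) in truck 8; 90 kg remain.
Put P11 (141 kg) in truck 9; 59 kg remain.
Put P12 (54 kg) in truck 9; 5 kg remain.
Put P13 (31 kg) in truck 10; 169 kg remain.
Put P14 (43 kg) in truck 10; 126 kg remain.
Put P15 (104 kg) in truck 10; 22 kg remain.
Put P16 (119 kg) in truck 11; 81 kg remain.
Final trucks: [54,140] [109] [117] [144] [140] [142,30] [132] [110] [141,54] [31,43,104] [119].

11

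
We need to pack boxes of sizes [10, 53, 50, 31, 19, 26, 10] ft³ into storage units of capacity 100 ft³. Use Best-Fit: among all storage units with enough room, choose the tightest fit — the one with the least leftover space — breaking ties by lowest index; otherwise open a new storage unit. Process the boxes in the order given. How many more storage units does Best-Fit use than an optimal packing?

1

Best-Fit: [10,53,31] [50,19,26] [10] → 3 storage units.
Total size 199 ft³; any packing needs at least ⌈199/100⌉ = 2 storage units.
An optimal packing achieves that bound: [53,26,10,10] [50,31,19] → 2 storage units.
Excess: 3 − 2 = 1.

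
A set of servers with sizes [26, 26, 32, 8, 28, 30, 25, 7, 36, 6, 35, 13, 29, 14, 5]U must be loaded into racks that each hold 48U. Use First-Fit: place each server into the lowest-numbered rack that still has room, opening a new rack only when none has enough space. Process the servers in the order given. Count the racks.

26U → rack 1 (remaining 22U)
26U → rack 2 (remaining 22U)
32U → rack 3 (remaining 16U)
8U → rack 1 (remaining 14U)
28U → rack 4 (remaining 20U)
30U → rack 5 (remaining 18U)
25U → rack 6 (remaining 23U)
7U → rack 1 (remaining 7U)
36U → rack 7 (remaining 12U)
6U → rack 1 (remaining 1U)
35U → rack 8 (remaining 13U)
13U → rack 2 (remaining 9U)
29U → rack 9 (remaining 19U)
14U → rack 3 (remaining 2U)
5U → rack 2 (remaining 4U)
Final racks: [26,8,7,6] [26,13,5] [32,14] [28] [30] [25] [36] [35] [29].

9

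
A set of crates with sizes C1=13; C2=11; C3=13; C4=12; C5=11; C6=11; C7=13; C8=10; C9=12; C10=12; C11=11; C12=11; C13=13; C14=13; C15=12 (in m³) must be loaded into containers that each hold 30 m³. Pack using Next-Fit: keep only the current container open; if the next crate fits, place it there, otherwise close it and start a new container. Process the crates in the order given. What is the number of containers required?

8

C1 (13 m³) → container 1 (remaining 17 m³)
C2 (11 m³) → container 1 (remaining 6 m³)
C3 (13 m³) → container 2 (remaining 17 m³)
C4 (12 m³) → container 2 (remaining 5 m³)
C5 (11 m³) → container 3 (remaining 19 m³)
C6 (11 m³) → container 3 (remaining 8 m³)
C7 (13 m³) → container 4 (remaining 17 m³)
C8 (10 m³) → container 4 (remaining 7 m³)
C9 (12 m³) → container 5 (remaining 18 m³)
C10 (12 m³) → container 5 (remaining 6 m³)
C11 (11 m³) → container 6 (remaining 19 m³)
C12 (11 m³) → container 6 (remaining 8 m³)
C13 (13 m³) → container 7 (remaining 17 m³)
C14 (13 m³) → container 7 (remaining 4 m³)
C15 (12 m³) → container 8 (remaining 18 m³)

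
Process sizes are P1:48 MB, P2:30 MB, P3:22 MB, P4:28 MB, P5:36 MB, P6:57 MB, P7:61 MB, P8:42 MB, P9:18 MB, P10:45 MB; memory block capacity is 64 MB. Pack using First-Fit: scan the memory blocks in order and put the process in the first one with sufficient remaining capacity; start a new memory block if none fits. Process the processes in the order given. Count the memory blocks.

Put P1 (48 MB) in memory block 1; 16 MB remain.
Put P2 (30 MB) in memory block 2; 34 MB remain.
Put P3 (22 MB) in memory block 2; 12 MB remain.
Put P4 (28 MB) in memory block 3; 36 MB remain.
Put P5 (36 MB) in memory block 3; 0 MB remain.
Put P6 (57 MB) in memory block 4; 7 MB remain.
Put P7 (61 MB) in memory block 5; 3 MB remain.
Put P8 (42 MB) in memory block 6; 22 MB remain.
Put P9 (18 MB) in memory block 6; 4 MB remain.
Put P10 (45 MB) in memory block 7; 19 MB remain.
Final memory blocks: [48] [30,22] [28,36] [57] [61] [42,18] [45].

7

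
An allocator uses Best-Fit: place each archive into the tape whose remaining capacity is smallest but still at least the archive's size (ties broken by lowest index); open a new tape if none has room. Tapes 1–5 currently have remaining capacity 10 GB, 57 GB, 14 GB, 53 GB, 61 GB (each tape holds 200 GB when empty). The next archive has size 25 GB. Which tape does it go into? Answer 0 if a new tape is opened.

4

Tapes with room: tape 2 (57 GB), tape 4 (53 GB), tape 5 (61 GB).
Tightest fit is tape 4 with 53 GB free.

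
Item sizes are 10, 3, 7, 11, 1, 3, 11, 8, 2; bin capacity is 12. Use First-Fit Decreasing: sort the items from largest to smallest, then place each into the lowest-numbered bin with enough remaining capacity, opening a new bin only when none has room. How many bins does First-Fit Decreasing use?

5

Sorted descending: 11, 11, 10, 8, 7, 3, 3, 2, 1.
Put 11 in bin 1; 1 remain.
Put 11 in bin 2; 1 remain.
Put 10 in bin 3; 2 remain.
Put 8 in bin 4; 4 remain.
Put 7 in bin 5; 5 remain.
Put 3 in bin 4; 1 remain.
Put 3 in bin 5; 2 remain.
Put 2 in bin 3; 0 remain.
Put 1 in bin 1; 0 remain.
Final bins: [11,1] [11] [10,2] [8,3] [7,3].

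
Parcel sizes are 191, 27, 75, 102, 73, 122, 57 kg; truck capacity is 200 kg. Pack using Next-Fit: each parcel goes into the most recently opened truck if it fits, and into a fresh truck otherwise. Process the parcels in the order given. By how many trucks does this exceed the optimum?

Next-Fit: [191] [27,75] [102,73] [122,57] → 4 trucks.
Total size 647 kg; any packing needs at least ⌈647/200⌉ = 4 trucks.
So 4 is already optimal.

0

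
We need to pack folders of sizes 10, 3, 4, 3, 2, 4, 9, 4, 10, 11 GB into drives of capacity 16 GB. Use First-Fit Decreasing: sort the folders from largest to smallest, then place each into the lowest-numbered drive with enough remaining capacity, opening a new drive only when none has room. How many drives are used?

4

Sorted descending: 11, 10, 10, 9, 4, 4, 4, 3, 3, 2.
Put 11 GB in drive 1; 5 GB remain.
Put 10 GB in drive 2; 6 GB remain.
Put 10 GB in drive 3; 6 GB remain.
Put 9 GB in drive 4; 7 GB remain.
Put 4 GB in drive 1; 1 GB remain.
Put 4 GB in drive 2; 2 GB remain.
Put 4 GB in drive 3; 2 GB remain.
Put 3 GB in drive 4; 4 GB remain.
Put 3 GB in drive 4; 1 GB remain.
Put 2 GB in drive 2; 0 GB remain.
Final drives: [11,4] [10,4,2] [10,4] [9,3,3].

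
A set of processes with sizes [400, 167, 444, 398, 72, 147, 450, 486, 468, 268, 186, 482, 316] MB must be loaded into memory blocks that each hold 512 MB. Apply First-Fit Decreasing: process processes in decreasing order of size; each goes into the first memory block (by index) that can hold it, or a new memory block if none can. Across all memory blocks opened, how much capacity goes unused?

836

Sorted descending: 486, 482, 468, 450, 444, 400, 398, 316, 268, 186, 167, 147, 72.
Put 486 MB in memory block 1; 26 MB remain.
Put 482 MB in memory block 2; 30 MB remain.
Put 468 MB in memory block 3; 44 MB remain.
Put 450 MB in memory block 4; 62 MB remain.
Put 444 MB in memory block 5; 68 MB remain.
Put 400 MB in memory block 6; 112 MB remain.
Put 398 MB in memory block 7; 114 MB remain.
Put 316 MB in memory block 8; 196 MB remain.
Put 268 MB in memory block 9; 244 MB remain.
Put 186 MB in memory block 8; 10 MB remain.
Put 167 MB in memory block 9; 77 MB remain.
Put 147 MB in memory block 10; 365 MB remain.
Put 72 MB in memory block 6; 40 MB remain.
10 memory blocks × 512 MB = 5120 MB; used 4284 MB; unused 836 MB.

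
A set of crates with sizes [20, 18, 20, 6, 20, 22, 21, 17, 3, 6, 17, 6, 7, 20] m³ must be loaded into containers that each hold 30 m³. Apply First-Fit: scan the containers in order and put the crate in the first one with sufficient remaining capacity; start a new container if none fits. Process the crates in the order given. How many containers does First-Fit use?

Put 20 m³ in container 1; 10 m³ remain.
Put 18 m³ in container 2; 12 m³ remain.
Put 20 m³ in container 3; 10 m³ remain.
Put 6 m³ in container 1; 4 m³ remain.
Put 20 m³ in container 4; 10 m³ remain.
Put 22 m³ in container 5; 8 m³ remain.
Put 21 m³ in container 6; 9 m³ remain.
Put 17 m³ in container 7; 13 m³ remain.
Put 3 m³ in container 1; 1 m³ remain.
Put 6 m³ in container 2; 6 m³ remain.
Put 17 m³ in container 8; 13 m³ remain.
Put 6 m³ in container 2; 0 m³ remain.
Put 7 m³ in container 3; 3 m³ remain.
Put 20 m³ in container 9; 10 m³ remain.
Final containers: [20,6,3] [18,6,6] [20,7] [20] [22] [21] [17] [17] [20].

9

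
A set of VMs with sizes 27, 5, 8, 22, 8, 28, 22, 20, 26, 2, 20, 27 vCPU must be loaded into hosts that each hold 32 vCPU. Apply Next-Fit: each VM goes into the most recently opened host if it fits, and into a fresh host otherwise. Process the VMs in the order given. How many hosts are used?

27 vCPU → host 1 (remaining 5 vCPU)
5 vCPU → host 1 (remaining 0 vCPU)
8 vCPU → host 2 (remaining 24 vCPU)
22 vCPU → host 2 (remaining 2 vCPU)
8 vCPU → host 3 (remaining 24 vCPU)
28 vCPU → host 4 (remaining 4 vCPU)
22 vCPU → host 5 (remaining 10 vCPU)
20 vCPU → host 6 (remaining 12 vCPU)
26 vCPU → host 7 (remaining 6 vCPU)
2 vCPU → host 7 (remaining 4 vCPU)
20 vCPU → host 8 (remaining 12 vCPU)
27 vCPU → host 9 (remaining 5 vCPU)
Final hosts: [27,5] [8,22] [8] [28] [22] [20] [26,2] [20] [27].

9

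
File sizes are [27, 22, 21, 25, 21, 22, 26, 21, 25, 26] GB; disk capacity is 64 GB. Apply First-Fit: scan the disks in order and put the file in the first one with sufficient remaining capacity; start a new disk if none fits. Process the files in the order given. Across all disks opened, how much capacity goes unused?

disk 1: place 27 GB, 37 GB left
disk 1: place 22 GB, 15 GB left
disk 2: place 21 GB, 43 GB left
disk 2: place 25 GB, 18 GB left
disk 3: place 21 GB, 43 GB left
disk 3: place 22 GB, 21 GB left
disk 4: place 26 GB, 38 GB left
disk 3: place 21 GB, 0 GB left
disk 4: place 25 GB, 13 GB left
disk 5: place 26 GB, 38 GB left
5 disks × 64 GB = 320 GB; used 236 GB; unused 84 GB.

84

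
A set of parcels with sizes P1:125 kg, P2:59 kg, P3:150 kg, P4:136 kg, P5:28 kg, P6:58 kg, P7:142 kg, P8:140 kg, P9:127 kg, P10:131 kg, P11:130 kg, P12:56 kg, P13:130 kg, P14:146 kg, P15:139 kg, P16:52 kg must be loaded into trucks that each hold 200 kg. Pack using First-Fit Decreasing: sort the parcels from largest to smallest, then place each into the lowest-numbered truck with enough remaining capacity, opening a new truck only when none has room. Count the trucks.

Sorted descending: 150, 146, 142, 140, 139, 136, 131, 130, 130, 127, 125, 59, 58, 56, 52, 28.
Put 150 kg in truck 1; 50 kg remain.
Put 146 kg in truck 2; 54 kg remain.
Put 142 kg in truck 3; 58 kg remain.
Put 140 kg in truck 4; 60 kg remain.
Put 139 kg in truck 5; 61 kg remain.
Put 136 kg in truck 6; 64 kg remain.
Put 131 kg in truck 7; 69 kg remain.
Put 130 kg in truck 8; 70 kg remain.
Put 130 kg in truck 9; 70 kg remain.
Put 127 kg in truck 10; 73 kg remain.
Put 125 kg in truck 11; 75 kg remain.
Put 59 kg in truck 4; 1 kg remain.
Put 58 kg in truck 3; 0 kg remain.
Put 56 kg in truck 5; 5 kg remain.
Put 52 kg in truck 2; 2 kg remain.
Put 28 kg in truck 1; 22 kg remain.

11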